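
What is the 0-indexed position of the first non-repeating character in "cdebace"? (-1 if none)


Input: cdebace
Character frequencies:
  'a': 1
  'b': 1
  'c': 2
  'd': 1
  'e': 2
Scanning left to right for freq == 1:
  Position 0 ('c'): freq=2, skip
  Position 1 ('d'): unique! => answer = 1

1


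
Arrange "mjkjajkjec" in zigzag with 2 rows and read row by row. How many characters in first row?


Zigzag "mjkjajkjec" into 2 rows:
Placing characters:
  'm' => row 0
  'j' => row 1
  'k' => row 0
  'j' => row 1
  'a' => row 0
  'j' => row 1
  'k' => row 0
  'j' => row 1
  'e' => row 0
  'c' => row 1
Rows:
  Row 0: "mkake"
  Row 1: "jjjjc"
First row length: 5

5


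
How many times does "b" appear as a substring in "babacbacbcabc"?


Searching for "b" in "babacbacbcabc"
Scanning each position:
  Position 0: "b" => MATCH
  Position 1: "a" => no
  Position 2: "b" => MATCH
  Position 3: "a" => no
  Position 4: "c" => no
  Position 5: "b" => MATCH
  Position 6: "a" => no
  Position 7: "c" => no
  Position 8: "b" => MATCH
  Position 9: "c" => no
  Position 10: "a" => no
  Position 11: "b" => MATCH
  Position 12: "c" => no
Total occurrences: 5

5


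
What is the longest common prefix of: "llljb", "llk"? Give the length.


Words: llljb, llk
  Position 0: all 'l' => match
  Position 1: all 'l' => match
  Position 2: ('l', 'k') => mismatch, stop
LCP = "ll" (length 2)

2


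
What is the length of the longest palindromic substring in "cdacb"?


Input: "cdacb"
Checking substrings for palindromes:
  No multi-char palindromic substrings found
Longest palindromic substring: "c" with length 1

1


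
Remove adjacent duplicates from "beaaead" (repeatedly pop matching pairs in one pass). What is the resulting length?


Input: beaaead
Stack-based adjacent duplicate removal:
  Read 'b': push. Stack: b
  Read 'e': push. Stack: be
  Read 'a': push. Stack: bea
  Read 'a': matches stack top 'a' => pop. Stack: be
  Read 'e': matches stack top 'e' => pop. Stack: b
  Read 'a': push. Stack: ba
  Read 'd': push. Stack: bad
Final stack: "bad" (length 3)

3


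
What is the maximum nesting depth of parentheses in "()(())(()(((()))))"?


Input: "()(())(()(((()))))"
Tracking depth:
  Position 0 '(': depth becomes 1
  Position 1 ')': depth becomes 0
  Position 2 '(': depth becomes 1
  Position 3 '(': depth becomes 2
  Position 4 ')': depth becomes 1
  Position 5 ')': depth becomes 0
  Position 6 '(': depth becomes 1
  Position 7 '(': depth becomes 2
  Position 8 ')': depth becomes 1
  Position 9 '(': depth becomes 2
  Position 10 '(': depth becomes 3
  Position 11 '(': depth becomes 4
  Position 12 '(': depth becomes 5
  Position 13 ')': depth becomes 4
  Position 14 ')': depth becomes 3
  Position 15 ')': depth becomes 2
  Position 16 ')': depth becomes 1
  Position 17 ')': depth becomes 0
Maximum depth reached: 5

5


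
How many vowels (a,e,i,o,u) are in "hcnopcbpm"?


Input: hcnopcbpm
Checking each character:
  'h' at position 0: consonant
  'c' at position 1: consonant
  'n' at position 2: consonant
  'o' at position 3: vowel (running total: 1)
  'p' at position 4: consonant
  'c' at position 5: consonant
  'b' at position 6: consonant
  'p' at position 7: consonant
  'm' at position 8: consonant
Total vowels: 1

1


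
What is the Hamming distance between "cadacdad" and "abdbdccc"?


Comparing "cadacdad" and "abdbdccc" position by position:
  Position 0: 'c' vs 'a' => differ
  Position 1: 'a' vs 'b' => differ
  Position 2: 'd' vs 'd' => same
  Position 3: 'a' vs 'b' => differ
  Position 4: 'c' vs 'd' => differ
  Position 5: 'd' vs 'c' => differ
  Position 6: 'a' vs 'c' => differ
  Position 7: 'd' vs 'c' => differ
Total differences (Hamming distance): 7

7


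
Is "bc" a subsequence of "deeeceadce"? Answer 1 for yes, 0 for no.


Check if "bc" is a subsequence of "deeeceadce"
Greedy scan:
  Position 0 ('d'): no match needed
  Position 1 ('e'): no match needed
  Position 2 ('e'): no match needed
  Position 3 ('e'): no match needed
  Position 4 ('c'): no match needed
  Position 5 ('e'): no match needed
  Position 6 ('a'): no match needed
  Position 7 ('d'): no match needed
  Position 8 ('c'): no match needed
  Position 9 ('e'): no match needed
Only matched 0/2 characters => not a subsequence

0


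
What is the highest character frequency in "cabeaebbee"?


Input: cabeaebbee
Character counts:
  'a': 2
  'b': 3
  'c': 1
  'e': 4
Maximum frequency: 4

4


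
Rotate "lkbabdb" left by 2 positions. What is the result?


Input: "lkbabdb", rotate left by 2
First 2 characters: "lk"
Remaining characters: "babdb"
Concatenate remaining + first: "babdb" + "lk" = "babdblk"

babdblk


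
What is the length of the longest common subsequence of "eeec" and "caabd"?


LCS of "eeec" and "caabd"
DP table:
           c    a    a    b    d
      0    0    0    0    0    0
  e   0    0    0    0    0    0
  e   0    0    0    0    0    0
  e   0    0    0    0    0    0
  c   0    1    1    1    1    1
LCS length = dp[4][5] = 1

1


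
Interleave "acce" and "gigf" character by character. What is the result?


Interleaving "acce" and "gigf":
  Position 0: 'a' from first, 'g' from second => "ag"
  Position 1: 'c' from first, 'i' from second => "ci"
  Position 2: 'c' from first, 'g' from second => "cg"
  Position 3: 'e' from first, 'f' from second => "ef"
Result: agcicgef

agcicgef


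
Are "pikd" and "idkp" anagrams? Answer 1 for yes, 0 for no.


Strings: "pikd", "idkp"
Sorted first:  dikp
Sorted second: dikp
Sorted forms match => anagrams

1


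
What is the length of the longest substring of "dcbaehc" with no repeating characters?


Input: "dcbaehc"
Sliding window (track last position of each char):
  Position 0 ('d'): window [0,0] length 1 -- new best
  Position 1 ('c'): window [0,1] length 2 -- new best
  Position 2 ('b'): window [0,2] length 3 -- new best
  Position 3 ('a'): window [0,3] length 4 -- new best
  Position 4 ('e'): window [0,4] length 5 -- new best
  Position 5 ('h'): window [0,5] length 6 -- new best
  Position 6 ('c'): repeat (last at 1), move window start to 2
  Position 6 ('c'): window [2,6] length 5
Longest substring with no repeats: "dcbaeh" with length 6

6


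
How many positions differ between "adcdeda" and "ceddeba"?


Comparing "adcdeda" and "ceddeba" position by position:
  Position 0: 'a' vs 'c' => DIFFER
  Position 1: 'd' vs 'e' => DIFFER
  Position 2: 'c' vs 'd' => DIFFER
  Position 3: 'd' vs 'd' => same
  Position 4: 'e' vs 'e' => same
  Position 5: 'd' vs 'b' => DIFFER
  Position 6: 'a' vs 'a' => same
Positions that differ: 4

4


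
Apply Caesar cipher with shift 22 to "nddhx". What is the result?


Caesar cipher: shift "nddhx" by 22
  'n' (pos 13) + 22 = pos 9 = 'j'
  'd' (pos 3) + 22 = pos 25 = 'z'
  'd' (pos 3) + 22 = pos 25 = 'z'
  'h' (pos 7) + 22 = pos 3 = 'd'
  'x' (pos 23) + 22 = pos 19 = 't'
Result: jzzdt

jzzdt


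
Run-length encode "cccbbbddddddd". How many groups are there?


Input: cccbbbddddddd
Scanning for consecutive runs:
  Group 1: 'c' x 3 (positions 0-2)
  Group 2: 'b' x 3 (positions 3-5)
  Group 3: 'd' x 7 (positions 6-12)
Total groups: 3

3


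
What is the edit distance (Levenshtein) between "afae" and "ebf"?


Computing edit distance: "afae" -> "ebf"
DP table:
           e    b    f
      0    1    2    3
  a   1    1    2    3
  f   2    2    2    2
  a   3    3    3    3
  e   4    3    4    4
Edit distance = dp[4][3] = 4

4


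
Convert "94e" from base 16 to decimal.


Input: "94e" in base 16
Positional expansion:
  Digit '9' (value 9) x 16^2 = 2304
  Digit '4' (value 4) x 16^1 = 64
  Digit 'e' (value 14) x 16^0 = 14
Sum = 2382

2382


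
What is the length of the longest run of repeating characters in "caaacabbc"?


Input: "caaacabbc"
Scanning for longest run:
  Position 1 ('a'): new char, reset run to 1
  Position 2 ('a'): continues run of 'a', length=2
  Position 3 ('a'): continues run of 'a', length=3
  Position 4 ('c'): new char, reset run to 1
  Position 5 ('a'): new char, reset run to 1
  Position 6 ('b'): new char, reset run to 1
  Position 7 ('b'): continues run of 'b', length=2
  Position 8 ('c'): new char, reset run to 1
Longest run: 'a' with length 3

3


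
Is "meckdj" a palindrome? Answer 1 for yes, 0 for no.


Input: meckdj
Reversed: jdkcem
  Compare pos 0 ('m') with pos 5 ('j'): MISMATCH
  Compare pos 1 ('e') with pos 4 ('d'): MISMATCH
  Compare pos 2 ('c') with pos 3 ('k'): MISMATCH
Result: not a palindrome

0


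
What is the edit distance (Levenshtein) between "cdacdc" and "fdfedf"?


Computing edit distance: "cdacdc" -> "fdfedf"
DP table:
           f    d    f    e    d    f
      0    1    2    3    4    5    6
  c   1    1    2    3    4    5    6
  d   2    2    1    2    3    4    5
  a   3    3    2    2    3    4    5
  c   4    4    3    3    3    4    5
  d   5    5    4    4    4    3    4
  c   6    6    5    5    5    4    4
Edit distance = dp[6][6] = 4

4


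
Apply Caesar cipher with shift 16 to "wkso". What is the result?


Caesar cipher: shift "wkso" by 16
  'w' (pos 22) + 16 = pos 12 = 'm'
  'k' (pos 10) + 16 = pos 0 = 'a'
  's' (pos 18) + 16 = pos 8 = 'i'
  'o' (pos 14) + 16 = pos 4 = 'e'
Result: maie

maie


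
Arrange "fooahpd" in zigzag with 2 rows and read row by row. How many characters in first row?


Zigzag "fooahpd" into 2 rows:
Placing characters:
  'f' => row 0
  'o' => row 1
  'o' => row 0
  'a' => row 1
  'h' => row 0
  'p' => row 1
  'd' => row 0
Rows:
  Row 0: "fohd"
  Row 1: "oap"
First row length: 4

4


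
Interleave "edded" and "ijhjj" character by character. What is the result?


Interleaving "edded" and "ijhjj":
  Position 0: 'e' from first, 'i' from second => "ei"
  Position 1: 'd' from first, 'j' from second => "dj"
  Position 2: 'd' from first, 'h' from second => "dh"
  Position 3: 'e' from first, 'j' from second => "ej"
  Position 4: 'd' from first, 'j' from second => "dj"
Result: eidjdhejdj

eidjdhejdj


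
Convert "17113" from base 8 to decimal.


Input: "17113" in base 8
Positional expansion:
  Digit '1' (value 1) x 8^4 = 4096
  Digit '7' (value 7) x 8^3 = 3584
  Digit '1' (value 1) x 8^2 = 64
  Digit '1' (value 1) x 8^1 = 8
  Digit '3' (value 3) x 8^0 = 3
Sum = 7755

7755


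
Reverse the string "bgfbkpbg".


Input: bgfbkpbg
Reading characters right to left:
  Position 7: 'g'
  Position 6: 'b'
  Position 5: 'p'
  Position 4: 'k'
  Position 3: 'b'
  Position 2: 'f'
  Position 1: 'g'
  Position 0: 'b'
Reversed: gbpkbfgb

gbpkbfgb


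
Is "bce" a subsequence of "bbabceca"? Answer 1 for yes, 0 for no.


Check if "bce" is a subsequence of "bbabceca"
Greedy scan:
  Position 0 ('b'): matches sub[0] = 'b'
  Position 1 ('b'): no match needed
  Position 2 ('a'): no match needed
  Position 3 ('b'): no match needed
  Position 4 ('c'): matches sub[1] = 'c'
  Position 5 ('e'): matches sub[2] = 'e'
  Position 6 ('c'): no match needed
  Position 7 ('a'): no match needed
All 3 characters matched => is a subsequence

1


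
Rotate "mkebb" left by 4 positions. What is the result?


Input: "mkebb", rotate left by 4
First 4 characters: "mkeb"
Remaining characters: "b"
Concatenate remaining + first: "b" + "mkeb" = "bmkeb"

bmkeb


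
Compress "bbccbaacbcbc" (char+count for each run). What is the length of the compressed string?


Input: bbccbaacbcbc
Runs:
  'b' x 2 => "b2"
  'c' x 2 => "c2"
  'b' x 1 => "b1"
  'a' x 2 => "a2"
  'c' x 1 => "c1"
  'b' x 1 => "b1"
  'c' x 1 => "c1"
  'b' x 1 => "b1"
  'c' x 1 => "c1"
Compressed: "b2c2b1a2c1b1c1b1c1"
Compressed length: 18

18


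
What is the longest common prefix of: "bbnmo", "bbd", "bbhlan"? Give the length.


Words: bbnmo, bbd, bbhlan
  Position 0: all 'b' => match
  Position 1: all 'b' => match
  Position 2: ('n', 'd', 'h') => mismatch, stop
LCP = "bb" (length 2)

2


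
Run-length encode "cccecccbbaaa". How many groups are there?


Input: cccecccbbaaa
Scanning for consecutive runs:
  Group 1: 'c' x 3 (positions 0-2)
  Group 2: 'e' x 1 (positions 3-3)
  Group 3: 'c' x 3 (positions 4-6)
  Group 4: 'b' x 2 (positions 7-8)
  Group 5: 'a' x 3 (positions 9-11)
Total groups: 5

5


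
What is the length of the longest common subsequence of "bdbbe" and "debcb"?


LCS of "bdbbe" and "debcb"
DP table:
           d    e    b    c    b
      0    0    0    0    0    0
  b   0    0    0    1    1    1
  d   0    1    1    1    1    1
  b   0    1    1    2    2    2
  b   0    1    1    2    2    3
  e   0    1    2    2    2    3
LCS length = dp[5][5] = 3

3


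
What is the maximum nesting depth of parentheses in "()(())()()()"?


Input: "()(())()()()"
Tracking depth:
  Position 0 '(': depth becomes 1
  Position 1 ')': depth becomes 0
  Position 2 '(': depth becomes 1
  Position 3 '(': depth becomes 2
  Position 4 ')': depth becomes 1
  Position 5 ')': depth becomes 0
  Position 6 '(': depth becomes 1
  Position 7 ')': depth becomes 0
  Position 8 '(': depth becomes 1
  Position 9 ')': depth becomes 0
  Position 10 '(': depth becomes 1
  Position 11 ')': depth becomes 0
Maximum depth reached: 2

2


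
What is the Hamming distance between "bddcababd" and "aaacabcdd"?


Comparing "bddcababd" and "aaacabcdd" position by position:
  Position 0: 'b' vs 'a' => differ
  Position 1: 'd' vs 'a' => differ
  Position 2: 'd' vs 'a' => differ
  Position 3: 'c' vs 'c' => same
  Position 4: 'a' vs 'a' => same
  Position 5: 'b' vs 'b' => same
  Position 6: 'a' vs 'c' => differ
  Position 7: 'b' vs 'd' => differ
  Position 8: 'd' vs 'd' => same
Total differences (Hamming distance): 5

5


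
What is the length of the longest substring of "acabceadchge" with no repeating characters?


Input: "acabceadchge"
Sliding window (track last position of each char):
  Position 0 ('a'): window [0,0] length 1 -- new best
  Position 1 ('c'): window [0,1] length 2 -- new best
  Position 2 ('a'): repeat (last at 0), move window start to 1
  Position 2 ('a'): window [1,2] length 2
  Position 3 ('b'): window [1,3] length 3 -- new best
  Position 4 ('c'): repeat (last at 1), move window start to 2
  Position 4 ('c'): window [2,4] length 3
  Position 5 ('e'): window [2,5] length 4 -- new best
  Position 6 ('a'): repeat (last at 2), move window start to 3
  Position 6 ('a'): window [3,6] length 4
  Position 7 ('d'): window [3,7] length 5 -- new best
  Position 8 ('c'): repeat (last at 4), move window start to 5
  Position 8 ('c'): window [5,8] length 4
  Position 9 ('h'): window [5,9] length 5
  Position 10 ('g'): window [5,10] length 6 -- new best
  Position 11 ('e'): repeat (last at 5), move window start to 6
  Position 11 ('e'): window [6,11] length 6
Longest substring with no repeats: "eadchg" with length 6

6


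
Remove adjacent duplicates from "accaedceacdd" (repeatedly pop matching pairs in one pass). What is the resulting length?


Input: accaedceacdd
Stack-based adjacent duplicate removal:
  Read 'a': push. Stack: a
  Read 'c': push. Stack: ac
  Read 'c': matches stack top 'c' => pop. Stack: a
  Read 'a': matches stack top 'a' => pop. Stack: (empty)
  Read 'e': push. Stack: e
  Read 'd': push. Stack: ed
  Read 'c': push. Stack: edc
  Read 'e': push. Stack: edce
  Read 'a': push. Stack: edcea
  Read 'c': push. Stack: edceac
  Read 'd': push. Stack: edceacd
  Read 'd': matches stack top 'd' => pop. Stack: edceac
Final stack: "edceac" (length 6)

6


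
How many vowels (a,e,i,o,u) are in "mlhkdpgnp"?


Input: mlhkdpgnp
Checking each character:
  'm' at position 0: consonant
  'l' at position 1: consonant
  'h' at position 2: consonant
  'k' at position 3: consonant
  'd' at position 4: consonant
  'p' at position 5: consonant
  'g' at position 6: consonant
  'n' at position 7: consonant
  'p' at position 8: consonant
Total vowels: 0

0


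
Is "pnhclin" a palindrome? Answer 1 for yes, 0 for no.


Input: pnhclin
Reversed: nilchnp
  Compare pos 0 ('p') with pos 6 ('n'): MISMATCH
  Compare pos 1 ('n') with pos 5 ('i'): MISMATCH
  Compare pos 2 ('h') with pos 4 ('l'): MISMATCH
Result: not a palindrome

0


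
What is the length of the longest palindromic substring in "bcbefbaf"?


Input: "bcbefbaf"
Checking substrings for palindromes:
  [0:3] "bcb" (len 3) => palindrome
Longest palindromic substring: "bcb" with length 3

3


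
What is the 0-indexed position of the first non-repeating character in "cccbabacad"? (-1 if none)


Input: cccbabacad
Character frequencies:
  'a': 3
  'b': 2
  'c': 4
  'd': 1
Scanning left to right for freq == 1:
  Position 0 ('c'): freq=4, skip
  Position 1 ('c'): freq=4, skip
  Position 2 ('c'): freq=4, skip
  Position 3 ('b'): freq=2, skip
  Position 4 ('a'): freq=3, skip
  Position 5 ('b'): freq=2, skip
  Position 6 ('a'): freq=3, skip
  Position 7 ('c'): freq=4, skip
  Position 8 ('a'): freq=3, skip
  Position 9 ('d'): unique! => answer = 9

9


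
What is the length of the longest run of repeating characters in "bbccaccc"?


Input: "bbccaccc"
Scanning for longest run:
  Position 1 ('b'): continues run of 'b', length=2
  Position 2 ('c'): new char, reset run to 1
  Position 3 ('c'): continues run of 'c', length=2
  Position 4 ('a'): new char, reset run to 1
  Position 5 ('c'): new char, reset run to 1
  Position 6 ('c'): continues run of 'c', length=2
  Position 7 ('c'): continues run of 'c', length=3
Longest run: 'c' with length 3

3


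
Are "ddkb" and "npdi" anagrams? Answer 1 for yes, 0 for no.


Strings: "ddkb", "npdi"
Sorted first:  bddk
Sorted second: dinp
Differ at position 0: 'b' vs 'd' => not anagrams

0


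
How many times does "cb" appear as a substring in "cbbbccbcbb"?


Searching for "cb" in "cbbbccbcbb"
Scanning each position:
  Position 0: "cb" => MATCH
  Position 1: "bb" => no
  Position 2: "bb" => no
  Position 3: "bc" => no
  Position 4: "cc" => no
  Position 5: "cb" => MATCH
  Position 6: "bc" => no
  Position 7: "cb" => MATCH
  Position 8: "bb" => no
Total occurrences: 3

3


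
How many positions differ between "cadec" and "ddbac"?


Comparing "cadec" and "ddbac" position by position:
  Position 0: 'c' vs 'd' => DIFFER
  Position 1: 'a' vs 'd' => DIFFER
  Position 2: 'd' vs 'b' => DIFFER
  Position 3: 'e' vs 'a' => DIFFER
  Position 4: 'c' vs 'c' => same
Positions that differ: 4

4


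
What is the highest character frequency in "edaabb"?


Input: edaabb
Character counts:
  'a': 2
  'b': 2
  'd': 1
  'e': 1
Maximum frequency: 2

2


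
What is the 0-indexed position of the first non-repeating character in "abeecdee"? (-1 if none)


Input: abeecdee
Character frequencies:
  'a': 1
  'b': 1
  'c': 1
  'd': 1
  'e': 4
Scanning left to right for freq == 1:
  Position 0 ('a'): unique! => answer = 0

0


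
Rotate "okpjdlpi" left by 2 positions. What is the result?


Input: "okpjdlpi", rotate left by 2
First 2 characters: "ok"
Remaining characters: "pjdlpi"
Concatenate remaining + first: "pjdlpi" + "ok" = "pjdlpiok"

pjdlpiok


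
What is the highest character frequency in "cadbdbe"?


Input: cadbdbe
Character counts:
  'a': 1
  'b': 2
  'c': 1
  'd': 2
  'e': 1
Maximum frequency: 2

2


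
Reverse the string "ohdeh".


Input: ohdeh
Reading characters right to left:
  Position 4: 'h'
  Position 3: 'e'
  Position 2: 'd'
  Position 1: 'h'
  Position 0: 'o'
Reversed: hedho

hedho


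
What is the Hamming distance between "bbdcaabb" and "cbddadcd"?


Comparing "bbdcaabb" and "cbddadcd" position by position:
  Position 0: 'b' vs 'c' => differ
  Position 1: 'b' vs 'b' => same
  Position 2: 'd' vs 'd' => same
  Position 3: 'c' vs 'd' => differ
  Position 4: 'a' vs 'a' => same
  Position 5: 'a' vs 'd' => differ
  Position 6: 'b' vs 'c' => differ
  Position 7: 'b' vs 'd' => differ
Total differences (Hamming distance): 5

5


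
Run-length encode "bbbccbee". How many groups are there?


Input: bbbccbee
Scanning for consecutive runs:
  Group 1: 'b' x 3 (positions 0-2)
  Group 2: 'c' x 2 (positions 3-4)
  Group 3: 'b' x 1 (positions 5-5)
  Group 4: 'e' x 2 (positions 6-7)
Total groups: 4

4


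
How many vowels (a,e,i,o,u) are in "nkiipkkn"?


Input: nkiipkkn
Checking each character:
  'n' at position 0: consonant
  'k' at position 1: consonant
  'i' at position 2: vowel (running total: 1)
  'i' at position 3: vowel (running total: 2)
  'p' at position 4: consonant
  'k' at position 5: consonant
  'k' at position 6: consonant
  'n' at position 7: consonant
Total vowels: 2

2


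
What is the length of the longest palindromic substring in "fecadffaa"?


Input: "fecadffaa"
Checking substrings for palindromes:
  [5:7] "ff" (len 2) => palindrome
  [7:9] "aa" (len 2) => palindrome
Longest palindromic substring: "ff" with length 2

2


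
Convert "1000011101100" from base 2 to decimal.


Input: "1000011101100" in base 2
Positional expansion:
  Digit '1' (value 1) x 2^12 = 4096
  Digit '0' (value 0) x 2^11 = 0
  Digit '0' (value 0) x 2^10 = 0
  Digit '0' (value 0) x 2^9 = 0
  Digit '0' (value 0) x 2^8 = 0
  Digit '1' (value 1) x 2^7 = 128
  Digit '1' (value 1) x 2^6 = 64
  Digit '1' (value 1) x 2^5 = 32
  Digit '0' (value 0) x 2^4 = 0
  Digit '1' (value 1) x 2^3 = 8
  Digit '1' (value 1) x 2^2 = 4
  Digit '0' (value 0) x 2^1 = 0
  Digit '0' (value 0) x 2^0 = 0
Sum = 4332

4332


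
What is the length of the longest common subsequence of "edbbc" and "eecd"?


LCS of "edbbc" and "eecd"
DP table:
           e    e    c    d
      0    0    0    0    0
  e   0    1    1    1    1
  d   0    1    1    1    2
  b   0    1    1    1    2
  b   0    1    1    1    2
  c   0    1    1    2    2
LCS length = dp[5][4] = 2

2


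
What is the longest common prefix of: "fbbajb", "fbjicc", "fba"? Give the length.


Words: fbbajb, fbjicc, fba
  Position 0: all 'f' => match
  Position 1: all 'b' => match
  Position 2: ('b', 'j', 'a') => mismatch, stop
LCP = "fb" (length 2)

2


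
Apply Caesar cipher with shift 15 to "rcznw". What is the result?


Caesar cipher: shift "rcznw" by 15
  'r' (pos 17) + 15 = pos 6 = 'g'
  'c' (pos 2) + 15 = pos 17 = 'r'
  'z' (pos 25) + 15 = pos 14 = 'o'
  'n' (pos 13) + 15 = pos 2 = 'c'
  'w' (pos 22) + 15 = pos 11 = 'l'
Result: grocl

grocl


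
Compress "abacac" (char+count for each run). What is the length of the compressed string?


Input: abacac
Runs:
  'a' x 1 => "a1"
  'b' x 1 => "b1"
  'a' x 1 => "a1"
  'c' x 1 => "c1"
  'a' x 1 => "a1"
  'c' x 1 => "c1"
Compressed: "a1b1a1c1a1c1"
Compressed length: 12

12


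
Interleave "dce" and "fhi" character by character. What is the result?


Interleaving "dce" and "fhi":
  Position 0: 'd' from first, 'f' from second => "df"
  Position 1: 'c' from first, 'h' from second => "ch"
  Position 2: 'e' from first, 'i' from second => "ei"
Result: dfchei

dfchei


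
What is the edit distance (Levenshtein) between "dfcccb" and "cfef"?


Computing edit distance: "dfcccb" -> "cfef"
DP table:
           c    f    e    f
      0    1    2    3    4
  d   1    1    2    3    4
  f   2    2    1    2    3
  c   3    2    2    2    3
  c   4    3    3    3    3
  c   5    4    4    4    4
  b   6    5    5    5    5
Edit distance = dp[6][4] = 5

5


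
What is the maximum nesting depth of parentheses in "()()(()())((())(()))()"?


Input: "()()(()())((())(()))()"
Tracking depth:
  Position 0 '(': depth becomes 1
  Position 1 ')': depth becomes 0
  Position 2 '(': depth becomes 1
  Position 3 ')': depth becomes 0
  Position 4 '(': depth becomes 1
  Position 5 '(': depth becomes 2
  Position 6 ')': depth becomes 1
  Position 7 '(': depth becomes 2
  Position 8 ')': depth becomes 1
  Position 9 ')': depth becomes 0
  Position 10 '(': depth becomes 1
  Position 11 '(': depth becomes 2
  Position 12 '(': depth becomes 3
  Position 13 ')': depth becomes 2
  Position 14 ')': depth becomes 1
  Position 15 '(': depth becomes 2
  Position 16 '(': depth becomes 3
  Position 17 ')': depth becomes 2
  Position 18 ')': depth becomes 1
  Position 19 ')': depth becomes 0
  Position 20 '(': depth becomes 1
  Position 21 ')': depth becomes 0
Maximum depth reached: 3

3


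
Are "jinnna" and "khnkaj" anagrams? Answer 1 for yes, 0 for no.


Strings: "jinnna", "khnkaj"
Sorted first:  aijnnn
Sorted second: ahjkkn
Differ at position 1: 'i' vs 'h' => not anagrams

0


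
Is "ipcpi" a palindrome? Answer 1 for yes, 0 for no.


Input: ipcpi
Reversed: ipcpi
  Compare pos 0 ('i') with pos 4 ('i'): match
  Compare pos 1 ('p') with pos 3 ('p'): match
Result: palindrome

1


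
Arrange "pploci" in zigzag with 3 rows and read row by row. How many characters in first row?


Zigzag "pploci" into 3 rows:
Placing characters:
  'p' => row 0
  'p' => row 1
  'l' => row 2
  'o' => row 1
  'c' => row 0
  'i' => row 1
Rows:
  Row 0: "pc"
  Row 1: "poi"
  Row 2: "l"
First row length: 2

2


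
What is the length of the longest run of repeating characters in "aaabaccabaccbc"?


Input: "aaabaccabaccbc"
Scanning for longest run:
  Position 1 ('a'): continues run of 'a', length=2
  Position 2 ('a'): continues run of 'a', length=3
  Position 3 ('b'): new char, reset run to 1
  Position 4 ('a'): new char, reset run to 1
  Position 5 ('c'): new char, reset run to 1
  Position 6 ('c'): continues run of 'c', length=2
  Position 7 ('a'): new char, reset run to 1
  Position 8 ('b'): new char, reset run to 1
  Position 9 ('a'): new char, reset run to 1
  Position 10 ('c'): new char, reset run to 1
  Position 11 ('c'): continues run of 'c', length=2
  Position 12 ('b'): new char, reset run to 1
  Position 13 ('c'): new char, reset run to 1
Longest run: 'a' with length 3

3


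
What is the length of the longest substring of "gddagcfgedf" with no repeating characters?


Input: "gddagcfgedf"
Sliding window (track last position of each char):
  Position 0 ('g'): window [0,0] length 1 -- new best
  Position 1 ('d'): window [0,1] length 2 -- new best
  Position 2 ('d'): repeat (last at 1), move window start to 2
  Position 2 ('d'): window [2,2] length 1
  Position 3 ('a'): window [2,3] length 2
  Position 4 ('g'): window [2,4] length 3 -- new best
  Position 5 ('c'): window [2,5] length 4 -- new best
  Position 6 ('f'): window [2,6] length 5 -- new best
  Position 7 ('g'): repeat (last at 4), move window start to 5
  Position 7 ('g'): window [5,7] length 3
  Position 8 ('e'): window [5,8] length 4
  Position 9 ('d'): window [5,9] length 5
  Position 10 ('f'): repeat (last at 6), move window start to 7
  Position 10 ('f'): window [7,10] length 4
Longest substring with no repeats: "dagcf" with length 5

5


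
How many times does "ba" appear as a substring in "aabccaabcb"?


Searching for "ba" in "aabccaabcb"
Scanning each position:
  Position 0: "aa" => no
  Position 1: "ab" => no
  Position 2: "bc" => no
  Position 3: "cc" => no
  Position 4: "ca" => no
  Position 5: "aa" => no
  Position 6: "ab" => no
  Position 7: "bc" => no
  Position 8: "cb" => no
Total occurrences: 0

0


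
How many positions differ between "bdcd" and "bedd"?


Comparing "bdcd" and "bedd" position by position:
  Position 0: 'b' vs 'b' => same
  Position 1: 'd' vs 'e' => DIFFER
  Position 2: 'c' vs 'd' => DIFFER
  Position 3: 'd' vs 'd' => same
Positions that differ: 2

2


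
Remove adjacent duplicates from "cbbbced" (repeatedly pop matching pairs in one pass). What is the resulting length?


Input: cbbbced
Stack-based adjacent duplicate removal:
  Read 'c': push. Stack: c
  Read 'b': push. Stack: cb
  Read 'b': matches stack top 'b' => pop. Stack: c
  Read 'b': push. Stack: cb
  Read 'c': push. Stack: cbc
  Read 'e': push. Stack: cbce
  Read 'd': push. Stack: cbced
Final stack: "cbced" (length 5)

5


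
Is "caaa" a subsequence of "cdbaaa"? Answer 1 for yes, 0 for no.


Check if "caaa" is a subsequence of "cdbaaa"
Greedy scan:
  Position 0 ('c'): matches sub[0] = 'c'
  Position 1 ('d'): no match needed
  Position 2 ('b'): no match needed
  Position 3 ('a'): matches sub[1] = 'a'
  Position 4 ('a'): matches sub[2] = 'a'
  Position 5 ('a'): matches sub[3] = 'a'
All 4 characters matched => is a subsequence

1


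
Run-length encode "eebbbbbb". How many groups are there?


Input: eebbbbbb
Scanning for consecutive runs:
  Group 1: 'e' x 2 (positions 0-1)
  Group 2: 'b' x 6 (positions 2-7)
Total groups: 2

2


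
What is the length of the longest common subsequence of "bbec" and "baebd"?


LCS of "bbec" and "baebd"
DP table:
           b    a    e    b    d
      0    0    0    0    0    0
  b   0    1    1    1    1    1
  b   0    1    1    1    2    2
  e   0    1    1    2    2    2
  c   0    1    1    2    2    2
LCS length = dp[4][5] = 2

2


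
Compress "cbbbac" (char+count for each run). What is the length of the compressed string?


Input: cbbbac
Runs:
  'c' x 1 => "c1"
  'b' x 3 => "b3"
  'a' x 1 => "a1"
  'c' x 1 => "c1"
Compressed: "c1b3a1c1"
Compressed length: 8

8


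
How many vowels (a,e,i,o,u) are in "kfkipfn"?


Input: kfkipfn
Checking each character:
  'k' at position 0: consonant
  'f' at position 1: consonant
  'k' at position 2: consonant
  'i' at position 3: vowel (running total: 1)
  'p' at position 4: consonant
  'f' at position 5: consonant
  'n' at position 6: consonant
Total vowels: 1

1


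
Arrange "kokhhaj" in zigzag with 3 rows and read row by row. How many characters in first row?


Zigzag "kokhhaj" into 3 rows:
Placing characters:
  'k' => row 0
  'o' => row 1
  'k' => row 2
  'h' => row 1
  'h' => row 0
  'a' => row 1
  'j' => row 2
Rows:
  Row 0: "kh"
  Row 1: "oha"
  Row 2: "kj"
First row length: 2

2


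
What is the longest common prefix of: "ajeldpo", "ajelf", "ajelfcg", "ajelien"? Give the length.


Words: ajeldpo, ajelf, ajelfcg, ajelien
  Position 0: all 'a' => match
  Position 1: all 'j' => match
  Position 2: all 'e' => match
  Position 3: all 'l' => match
  Position 4: ('d', 'f', 'f', 'i') => mismatch, stop
LCP = "ajel" (length 4)

4


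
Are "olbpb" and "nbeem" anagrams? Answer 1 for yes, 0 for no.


Strings: "olbpb", "nbeem"
Sorted first:  bblop
Sorted second: beemn
Differ at position 1: 'b' vs 'e' => not anagrams

0


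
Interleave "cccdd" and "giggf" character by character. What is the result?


Interleaving "cccdd" and "giggf":
  Position 0: 'c' from first, 'g' from second => "cg"
  Position 1: 'c' from first, 'i' from second => "ci"
  Position 2: 'c' from first, 'g' from second => "cg"
  Position 3: 'd' from first, 'g' from second => "dg"
  Position 4: 'd' from first, 'f' from second => "df"
Result: cgcicgdgdf

cgcicgdgdf


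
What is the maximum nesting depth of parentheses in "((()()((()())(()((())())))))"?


Input: "((()()((()())(()((())())))))"
Tracking depth:
  Position 0 '(': depth becomes 1
  Position 1 '(': depth becomes 2
  Position 2 '(': depth becomes 3
  Position 3 ')': depth becomes 2
  Position 4 '(': depth becomes 3
  Position 5 ')': depth becomes 2
  Position 6 '(': depth becomes 3
  Position 7 '(': depth becomes 4
  Position 8 '(': depth becomes 5
  Position 9 ')': depth becomes 4
  Position 10 '(': depth becomes 5
  Position 11 ')': depth becomes 4
  Position 12 ')': depth becomes 3
  Position 13 '(': depth becomes 4
  Position 14 '(': depth becomes 5
  Position 15 ')': depth becomes 4
  Position 16 '(': depth becomes 5
  Position 17 '(': depth becomes 6
  Position 18 '(': depth becomes 7
  Position 19 ')': depth becomes 6
  Position 20 ')': depth becomes 5
  Position 21 '(': depth becomes 6
  Position 22 ')': depth becomes 5
  Position 23 ')': depth becomes 4
  Position 24 ')': depth becomes 3
  Position 25 ')': depth becomes 2
  Position 26 ')': depth becomes 1
  Position 27 ')': depth becomes 0
Maximum depth reached: 7

7


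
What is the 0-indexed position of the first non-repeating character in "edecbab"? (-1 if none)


Input: edecbab
Character frequencies:
  'a': 1
  'b': 2
  'c': 1
  'd': 1
  'e': 2
Scanning left to right for freq == 1:
  Position 0 ('e'): freq=2, skip
  Position 1 ('d'): unique! => answer = 1

1


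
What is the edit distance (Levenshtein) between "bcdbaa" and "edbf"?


Computing edit distance: "bcdbaa" -> "edbf"
DP table:
           e    d    b    f
      0    1    2    3    4
  b   1    1    2    2    3
  c   2    2    2    3    3
  d   3    3    2    3    4
  b   4    4    3    2    3
  a   5    5    4    3    3
  a   6    6    5    4    4
Edit distance = dp[6][4] = 4

4


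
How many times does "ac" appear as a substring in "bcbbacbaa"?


Searching for "ac" in "bcbbacbaa"
Scanning each position:
  Position 0: "bc" => no
  Position 1: "cb" => no
  Position 2: "bb" => no
  Position 3: "ba" => no
  Position 4: "ac" => MATCH
  Position 5: "cb" => no
  Position 6: "ba" => no
  Position 7: "aa" => no
Total occurrences: 1

1


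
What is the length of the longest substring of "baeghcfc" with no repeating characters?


Input: "baeghcfc"
Sliding window (track last position of each char):
  Position 0 ('b'): window [0,0] length 1 -- new best
  Position 1 ('a'): window [0,1] length 2 -- new best
  Position 2 ('e'): window [0,2] length 3 -- new best
  Position 3 ('g'): window [0,3] length 4 -- new best
  Position 4 ('h'): window [0,4] length 5 -- new best
  Position 5 ('c'): window [0,5] length 6 -- new best
  Position 6 ('f'): window [0,6] length 7 -- new best
  Position 7 ('c'): repeat (last at 5), move window start to 6
  Position 7 ('c'): window [6,7] length 2
Longest substring with no repeats: "baeghcf" with length 7

7


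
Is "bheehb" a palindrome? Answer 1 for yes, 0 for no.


Input: bheehb
Reversed: bheehb
  Compare pos 0 ('b') with pos 5 ('b'): match
  Compare pos 1 ('h') with pos 4 ('h'): match
  Compare pos 2 ('e') with pos 3 ('e'): match
Result: palindrome

1


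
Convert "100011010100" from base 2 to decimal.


Input: "100011010100" in base 2
Positional expansion:
  Digit '1' (value 1) x 2^11 = 2048
  Digit '0' (value 0) x 2^10 = 0
  Digit '0' (value 0) x 2^9 = 0
  Digit '0' (value 0) x 2^8 = 0
  Digit '1' (value 1) x 2^7 = 128
  Digit '1' (value 1) x 2^6 = 64
  Digit '0' (value 0) x 2^5 = 0
  Digit '1' (value 1) x 2^4 = 16
  Digit '0' (value 0) x 2^3 = 0
  Digit '1' (value 1) x 2^2 = 4
  Digit '0' (value 0) x 2^1 = 0
  Digit '0' (value 0) x 2^0 = 0
Sum = 2260

2260


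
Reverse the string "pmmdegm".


Input: pmmdegm
Reading characters right to left:
  Position 6: 'm'
  Position 5: 'g'
  Position 4: 'e'
  Position 3: 'd'
  Position 2: 'm'
  Position 1: 'm'
  Position 0: 'p'
Reversed: mgedmmp

mgedmmp


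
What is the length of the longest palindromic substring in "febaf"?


Input: "febaf"
Checking substrings for palindromes:
  No multi-char palindromic substrings found
Longest palindromic substring: "f" with length 1

1


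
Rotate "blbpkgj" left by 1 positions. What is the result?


Input: "blbpkgj", rotate left by 1
First 1 characters: "b"
Remaining characters: "lbpkgj"
Concatenate remaining + first: "lbpkgj" + "b" = "lbpkgjb"

lbpkgjb


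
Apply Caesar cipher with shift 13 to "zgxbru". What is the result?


Caesar cipher: shift "zgxbru" by 13
  'z' (pos 25) + 13 = pos 12 = 'm'
  'g' (pos 6) + 13 = pos 19 = 't'
  'x' (pos 23) + 13 = pos 10 = 'k'
  'b' (pos 1) + 13 = pos 14 = 'o'
  'r' (pos 17) + 13 = pos 4 = 'e'
  'u' (pos 20) + 13 = pos 7 = 'h'
Result: mtkoeh

mtkoeh


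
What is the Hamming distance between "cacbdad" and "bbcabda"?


Comparing "cacbdad" and "bbcabda" position by position:
  Position 0: 'c' vs 'b' => differ
  Position 1: 'a' vs 'b' => differ
  Position 2: 'c' vs 'c' => same
  Position 3: 'b' vs 'a' => differ
  Position 4: 'd' vs 'b' => differ
  Position 5: 'a' vs 'd' => differ
  Position 6: 'd' vs 'a' => differ
Total differences (Hamming distance): 6

6


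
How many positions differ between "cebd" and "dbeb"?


Comparing "cebd" and "dbeb" position by position:
  Position 0: 'c' vs 'd' => DIFFER
  Position 1: 'e' vs 'b' => DIFFER
  Position 2: 'b' vs 'e' => DIFFER
  Position 3: 'd' vs 'b' => DIFFER
Positions that differ: 4

4


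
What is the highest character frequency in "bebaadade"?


Input: bebaadade
Character counts:
  'a': 3
  'b': 2
  'd': 2
  'e': 2
Maximum frequency: 3

3


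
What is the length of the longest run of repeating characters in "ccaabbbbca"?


Input: "ccaabbbbca"
Scanning for longest run:
  Position 1 ('c'): continues run of 'c', length=2
  Position 2 ('a'): new char, reset run to 1
  Position 3 ('a'): continues run of 'a', length=2
  Position 4 ('b'): new char, reset run to 1
  Position 5 ('b'): continues run of 'b', length=2
  Position 6 ('b'): continues run of 'b', length=3
  Position 7 ('b'): continues run of 'b', length=4
  Position 8 ('c'): new char, reset run to 1
  Position 9 ('a'): new char, reset run to 1
Longest run: 'b' with length 4

4


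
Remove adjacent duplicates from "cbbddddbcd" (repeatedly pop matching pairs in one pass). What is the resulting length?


Input: cbbddddbcd
Stack-based adjacent duplicate removal:
  Read 'c': push. Stack: c
  Read 'b': push. Stack: cb
  Read 'b': matches stack top 'b' => pop. Stack: c
  Read 'd': push. Stack: cd
  Read 'd': matches stack top 'd' => pop. Stack: c
  Read 'd': push. Stack: cd
  Read 'd': matches stack top 'd' => pop. Stack: c
  Read 'b': push. Stack: cb
  Read 'c': push. Stack: cbc
  Read 'd': push. Stack: cbcd
Final stack: "cbcd" (length 4)

4


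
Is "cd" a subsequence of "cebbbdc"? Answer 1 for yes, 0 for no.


Check if "cd" is a subsequence of "cebbbdc"
Greedy scan:
  Position 0 ('c'): matches sub[0] = 'c'
  Position 1 ('e'): no match needed
  Position 2 ('b'): no match needed
  Position 3 ('b'): no match needed
  Position 4 ('b'): no match needed
  Position 5 ('d'): matches sub[1] = 'd'
  Position 6 ('c'): no match needed
All 2 characters matched => is a subsequence

1


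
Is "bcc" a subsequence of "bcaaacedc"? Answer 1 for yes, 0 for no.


Check if "bcc" is a subsequence of "bcaaacedc"
Greedy scan:
  Position 0 ('b'): matches sub[0] = 'b'
  Position 1 ('c'): matches sub[1] = 'c'
  Position 2 ('a'): no match needed
  Position 3 ('a'): no match needed
  Position 4 ('a'): no match needed
  Position 5 ('c'): matches sub[2] = 'c'
  Position 6 ('e'): no match needed
  Position 7 ('d'): no match needed
  Position 8 ('c'): no match needed
All 3 characters matched => is a subsequence

1


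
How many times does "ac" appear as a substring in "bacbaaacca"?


Searching for "ac" in "bacbaaacca"
Scanning each position:
  Position 0: "ba" => no
  Position 1: "ac" => MATCH
  Position 2: "cb" => no
  Position 3: "ba" => no
  Position 4: "aa" => no
  Position 5: "aa" => no
  Position 6: "ac" => MATCH
  Position 7: "cc" => no
  Position 8: "ca" => no
Total occurrences: 2

2


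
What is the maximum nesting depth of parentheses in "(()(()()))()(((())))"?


Input: "(()(()()))()(((())))"
Tracking depth:
  Position 0 '(': depth becomes 1
  Position 1 '(': depth becomes 2
  Position 2 ')': depth becomes 1
  Position 3 '(': depth becomes 2
  Position 4 '(': depth becomes 3
  Position 5 ')': depth becomes 2
  Position 6 '(': depth becomes 3
  Position 7 ')': depth becomes 2
  Position 8 ')': depth becomes 1
  Position 9 ')': depth becomes 0
  Position 10 '(': depth becomes 1
  Position 11 ')': depth becomes 0
  Position 12 '(': depth becomes 1
  Position 13 '(': depth becomes 2
  Position 14 '(': depth becomes 3
  Position 15 '(': depth becomes 4
  Position 16 ')': depth becomes 3
  Position 17 ')': depth becomes 2
  Position 18 ')': depth becomes 1
  Position 19 ')': depth becomes 0
Maximum depth reached: 4

4


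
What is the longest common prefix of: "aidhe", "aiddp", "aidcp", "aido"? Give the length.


Words: aidhe, aiddp, aidcp, aido
  Position 0: all 'a' => match
  Position 1: all 'i' => match
  Position 2: all 'd' => match
  Position 3: ('h', 'd', 'c', 'o') => mismatch, stop
LCP = "aid" (length 3)

3


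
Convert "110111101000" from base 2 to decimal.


Input: "110111101000" in base 2
Positional expansion:
  Digit '1' (value 1) x 2^11 = 2048
  Digit '1' (value 1) x 2^10 = 1024
  Digit '0' (value 0) x 2^9 = 0
  Digit '1' (value 1) x 2^8 = 256
  Digit '1' (value 1) x 2^7 = 128
  Digit '1' (value 1) x 2^6 = 64
  Digit '1' (value 1) x 2^5 = 32
  Digit '0' (value 0) x 2^4 = 0
  Digit '1' (value 1) x 2^3 = 8
  Digit '0' (value 0) x 2^2 = 0
  Digit '0' (value 0) x 2^1 = 0
  Digit '0' (value 0) x 2^0 = 0
Sum = 3560

3560
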